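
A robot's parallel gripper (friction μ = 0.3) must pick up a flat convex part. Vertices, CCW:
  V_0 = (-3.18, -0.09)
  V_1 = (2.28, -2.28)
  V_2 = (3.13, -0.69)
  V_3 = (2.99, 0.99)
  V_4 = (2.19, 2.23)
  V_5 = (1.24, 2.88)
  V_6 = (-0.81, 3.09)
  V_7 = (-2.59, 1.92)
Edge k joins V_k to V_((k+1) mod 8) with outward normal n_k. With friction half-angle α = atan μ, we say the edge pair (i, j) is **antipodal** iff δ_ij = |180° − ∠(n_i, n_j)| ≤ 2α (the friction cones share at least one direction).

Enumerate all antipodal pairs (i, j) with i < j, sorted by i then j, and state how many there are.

α = atan 0.3 = 16.70°;  2α = 33.40°
n_0 = (-0.3723, -0.9281)
n_1 = (+0.8819, -0.4715)
n_2 = (+0.9965, +0.0830)
n_3 = (+0.8403, +0.5421)
n_4 = (+0.5647, +0.8253)
n_5 = (+0.1019, +0.9948)
n_6 = (-0.5493, +0.8356)
n_7 = (-0.9595, +0.2816)
  (0,1): δ = 96.27°  ·
  (0,2): δ = 63.38°  ·
  (0,3): δ = 35.32°  ·
  (0,4): δ = 12.52°  ✓
  (0,5): δ = 16.01°  ✓
  (0,6): δ = 55.17°  ·
  (0,7): δ = 95.50°  ·
  (1,2): δ = 147.11°  ·
  (1,3): δ = 119.04°  ·
  (1,4): δ = 96.25°  ·
  (1,5): δ = 67.72°  ·
  (1,6): δ = 28.55°  ✓
  (1,7): δ = 11.77°  ✓
  (2,3): δ = 151.94°  ·
  (2,4): δ = 129.14°  ·
  (2,5): δ = 100.61°  ·
  (2,6): δ = 61.45°  ·
  (2,7): δ = 21.12°  ✓
  (3,4): δ = 157.21°  ·
  (3,5): δ = 128.68°  ·
  (3,6): δ = 89.51°  ·
  (3,7): δ = 49.19°  ·
  (4,5): δ = 151.47°  ·
  (4,6): δ = 112.30°  ·
  (4,7): δ = 71.98°  ·
  (5,6): δ = 140.83°  ·
  (5,7): δ = 100.51°  ·
  (6,7): δ = 139.68°  ·
antipodal pairs: 5

count = 5; pairs: (0,4), (0,5), (1,6), (1,7), (2,7)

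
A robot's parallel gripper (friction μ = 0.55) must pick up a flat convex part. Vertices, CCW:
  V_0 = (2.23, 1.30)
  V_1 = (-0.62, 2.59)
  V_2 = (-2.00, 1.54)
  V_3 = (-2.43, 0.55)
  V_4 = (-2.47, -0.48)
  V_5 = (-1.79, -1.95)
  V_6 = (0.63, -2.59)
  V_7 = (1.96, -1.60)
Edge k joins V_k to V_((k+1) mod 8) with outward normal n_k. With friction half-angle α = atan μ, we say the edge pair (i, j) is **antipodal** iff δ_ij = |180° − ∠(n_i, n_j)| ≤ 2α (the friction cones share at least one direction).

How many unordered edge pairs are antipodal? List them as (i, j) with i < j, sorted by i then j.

count = 10; pairs: (0,4), (0,5), (1,5), (1,6), (1,7), (2,6), (2,7), (3,6), (3,7), (4,7)

α = atan 0.55 = 28.81°;  2α = 57.62°
n_0 = (+0.4124, +0.9110)
n_1 = (-0.6055, +0.7958)
n_2 = (-0.9172, +0.3984)
n_3 = (-0.9992, +0.0388)
n_4 = (-0.9076, -0.4198)
n_5 = (-0.2557, -0.9668)
n_6 = (+0.5971, -0.8022)
n_7 = (+0.9957, -0.0927)
  (0,1): δ = 118.38°  ·
  (0,2): δ = 89.12°  ·
  (0,3): δ = 67.87°  ·
  (0,4): δ = 40.82°  ✓
  (0,5): δ = 9.54°  ✓
  (0,6): δ = 61.02°  ·
  (0,7): δ = 109.03°  ·
  (1,2): δ = 150.74°  ·
  (1,3): δ = 129.49°  ·
  (1,4): δ = 102.44°  ·
  (1,5): δ = 52.08°  ✓
  (1,6): δ = 0.60°  ✓
  (1,7): δ = 47.41°  ✓
  (2,3): δ = 158.75°  ·
  (2,4): δ = 131.70°  ·
  (2,5): δ = 81.34°  ·
  (2,6): δ = 29.86°  ✓
  (2,7): δ = 18.16°  ✓
  (3,4): δ = 152.95°  ·
  (3,5): δ = 102.59°  ·
  (3,6): δ = 51.11°  ✓
  (3,7): δ = 3.10°  ✓
  (4,5): δ = 129.64°  ·
  (4,6): δ = 78.16°  ·
  (4,7): δ = 30.14°  ✓
  (5,6): δ = 128.52°  ·
  (5,7): δ = 80.51°  ·
  (6,7): δ = 131.98°  ·
antipodal pairs: 10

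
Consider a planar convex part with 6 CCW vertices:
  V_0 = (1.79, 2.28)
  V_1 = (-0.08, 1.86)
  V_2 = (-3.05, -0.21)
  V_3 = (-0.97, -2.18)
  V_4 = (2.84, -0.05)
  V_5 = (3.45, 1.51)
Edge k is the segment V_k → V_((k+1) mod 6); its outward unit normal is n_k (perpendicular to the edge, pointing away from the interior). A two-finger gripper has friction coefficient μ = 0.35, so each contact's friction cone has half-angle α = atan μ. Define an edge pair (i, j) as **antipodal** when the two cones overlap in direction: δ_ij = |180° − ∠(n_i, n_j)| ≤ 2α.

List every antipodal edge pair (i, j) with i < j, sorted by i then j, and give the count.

count = 4; pairs: (0,3), (1,3), (1,4), (2,5)

α = atan 0.35 = 19.29°;  2α = 38.58°
n_0 = (-0.2191, +0.9757)
n_1 = (-0.5718, +0.8204)
n_2 = (-0.6876, -0.7260)
n_3 = (+0.4880, -0.8729)
n_4 = (+0.9313, -0.3642)
n_5 = (+0.4208, +0.9072)
  (0,1): δ = 157.78°  ·
  (0,2): δ = 56.10°  ·
  (0,3): δ = 16.55°  ✓
  (0,4): δ = 55.98°  ·
  (0,5): δ = 142.46°  ·
  (1,2): δ = 78.32°  ·
  (1,3): δ = 5.67°  ✓
  (1,4): δ = 33.77°  ✓
  (1,5): δ = 120.24°  ·
  (2,3): δ = 107.35°  ·
  (2,4): δ = 67.91°  ·
  (2,5): δ = 18.56°  ✓
  (3,4): δ = 140.56°  ·
  (3,5): δ = 54.09°  ·
  (4,5): δ = 93.53°  ·
antipodal pairs: 4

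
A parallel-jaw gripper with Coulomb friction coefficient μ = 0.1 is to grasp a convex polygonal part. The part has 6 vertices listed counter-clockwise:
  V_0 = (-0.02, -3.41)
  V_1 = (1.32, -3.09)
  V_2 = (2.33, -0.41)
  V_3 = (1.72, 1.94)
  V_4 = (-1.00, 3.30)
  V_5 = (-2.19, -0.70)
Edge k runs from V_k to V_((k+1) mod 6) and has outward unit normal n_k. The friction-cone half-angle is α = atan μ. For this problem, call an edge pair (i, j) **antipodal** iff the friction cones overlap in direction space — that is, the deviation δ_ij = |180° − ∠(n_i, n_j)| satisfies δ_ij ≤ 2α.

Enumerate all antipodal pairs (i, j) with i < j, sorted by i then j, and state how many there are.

count = 1; pairs: (1,4)

α = atan 0.1 = 5.71°;  2α = 11.42°
n_0 = (+0.2323, -0.9727)
n_1 = (+0.9358, -0.3527)
n_2 = (+0.9679, +0.2512)
n_3 = (+0.4472, +0.8944)
n_4 = (-0.9585, +0.2851)
n_5 = (-0.7806, -0.6250)
  (0,1): δ = 124.08°  ·
  (0,2): δ = 88.88°  ·
  (0,3): δ = 40.00°  ·
  (0,4): δ = 60.00°  ·
  (0,5): δ = 115.25°  ·
  (1,2): δ = 144.80°  ·
  (1,3): δ = 95.92°  ·
  (1,4): δ = 4.08°  ✓
  (1,5): δ = 59.34°  ·
  (2,3): δ = 131.12°  ·
  (2,4): δ = 31.12°  ·
  (2,5): δ = 24.13°  ·
  (3,4): δ = 80.00°  ·
  (3,5): δ = 24.75°  ·
  (4,5): δ = 124.75°  ·
antipodal pairs: 1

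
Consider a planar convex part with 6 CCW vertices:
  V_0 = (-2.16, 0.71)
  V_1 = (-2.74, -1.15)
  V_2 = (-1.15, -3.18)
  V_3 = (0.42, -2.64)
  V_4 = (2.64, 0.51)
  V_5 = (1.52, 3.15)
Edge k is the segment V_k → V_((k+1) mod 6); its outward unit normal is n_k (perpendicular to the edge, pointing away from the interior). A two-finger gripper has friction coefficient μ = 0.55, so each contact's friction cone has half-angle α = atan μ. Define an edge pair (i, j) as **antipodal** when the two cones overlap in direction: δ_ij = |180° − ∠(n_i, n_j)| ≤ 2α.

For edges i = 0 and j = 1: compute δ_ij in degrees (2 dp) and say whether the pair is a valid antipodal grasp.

δ = 124.61°, invalid

α = atan 0.55 = 28.81°;  2α = 57.62°
edge 0: e_0 = (-0.58, -1.86);  n_0 = (-0.9547, +0.2977)
edge 1: e_1 = (+1.59, -2.03);  n_1 = (-0.7873, -0.6166)
∠(n_0, n_1) = 55.39°
δ = |180° − 55.39°| = 124.61°
124.61° > 2α = 57.62°  →  invalid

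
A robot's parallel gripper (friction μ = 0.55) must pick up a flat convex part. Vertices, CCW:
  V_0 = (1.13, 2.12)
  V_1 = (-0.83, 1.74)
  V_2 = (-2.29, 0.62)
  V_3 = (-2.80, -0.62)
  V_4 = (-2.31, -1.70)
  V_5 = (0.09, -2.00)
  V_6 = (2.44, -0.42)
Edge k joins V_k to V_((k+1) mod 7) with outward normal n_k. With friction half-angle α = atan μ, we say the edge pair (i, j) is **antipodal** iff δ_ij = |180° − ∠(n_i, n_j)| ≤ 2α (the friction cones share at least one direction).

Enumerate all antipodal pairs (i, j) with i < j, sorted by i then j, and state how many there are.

α = atan 0.55 = 28.81°;  2α = 57.62°
n_0 = (-0.1903, +0.9817)
n_1 = (-0.6087, +0.7934)
n_2 = (-0.9248, +0.3804)
n_3 = (-0.9107, -0.4132)
n_4 = (-0.1240, -0.9923)
n_5 = (+0.5580, -0.8299)
n_6 = (+0.8888, +0.4584)
  (0,1): δ = 153.48°  ·
  (0,2): δ = 123.33°  ·
  (0,3): δ = 76.57°  ·
  (0,4): δ = 18.10°  ✓
  (0,5): δ = 22.94°  ✓
  (0,6): δ = 106.31°  ·
  (1,2): δ = 149.85°  ·
  (1,3): δ = 103.09°  ·
  (1,4): δ = 44.62°  ✓
  (1,5): δ = 3.58°  ✓
  (1,6): δ = 79.79°  ·
  (2,3): δ = 133.24°  ·
  (2,4): δ = 74.77°  ·
  (2,5): δ = 33.73°  ✓
  (2,6): δ = 49.64°  ✓
  (3,4): δ = 121.53°  ·
  (3,5): δ = 80.49°  ·
  (3,6): δ = 2.88°  ✓
  (4,5): δ = 138.96°  ·
  (4,6): δ = 55.59°  ✓
  (5,6): δ = 96.63°  ·
antipodal pairs: 8

count = 8; pairs: (0,4), (0,5), (1,4), (1,5), (2,5), (2,6), (3,6), (4,6)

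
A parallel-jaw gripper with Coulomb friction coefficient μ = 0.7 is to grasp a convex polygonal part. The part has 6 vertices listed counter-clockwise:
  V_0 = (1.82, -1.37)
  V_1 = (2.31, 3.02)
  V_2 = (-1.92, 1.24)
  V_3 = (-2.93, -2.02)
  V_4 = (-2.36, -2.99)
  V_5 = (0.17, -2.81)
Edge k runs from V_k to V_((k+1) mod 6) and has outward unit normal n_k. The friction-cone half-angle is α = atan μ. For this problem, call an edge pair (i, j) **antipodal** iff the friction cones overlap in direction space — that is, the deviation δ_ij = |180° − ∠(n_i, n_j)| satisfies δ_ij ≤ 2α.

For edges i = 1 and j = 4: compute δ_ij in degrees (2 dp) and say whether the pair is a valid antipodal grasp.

α = atan 0.7 = 34.99°;  2α = 69.98°
edge 1: e_1 = (-4.23, -1.78);  n_1 = (-0.3879, +0.9217)
edge 4: e_4 = (+2.53, +0.18);  n_4 = (+0.0710, -0.9975)
∠(n_1, n_4) = 161.25°
δ = |180° − 161.25°| = 18.75°
18.75° ≤ 2α = 69.98°  →  valid

δ = 18.75°, valid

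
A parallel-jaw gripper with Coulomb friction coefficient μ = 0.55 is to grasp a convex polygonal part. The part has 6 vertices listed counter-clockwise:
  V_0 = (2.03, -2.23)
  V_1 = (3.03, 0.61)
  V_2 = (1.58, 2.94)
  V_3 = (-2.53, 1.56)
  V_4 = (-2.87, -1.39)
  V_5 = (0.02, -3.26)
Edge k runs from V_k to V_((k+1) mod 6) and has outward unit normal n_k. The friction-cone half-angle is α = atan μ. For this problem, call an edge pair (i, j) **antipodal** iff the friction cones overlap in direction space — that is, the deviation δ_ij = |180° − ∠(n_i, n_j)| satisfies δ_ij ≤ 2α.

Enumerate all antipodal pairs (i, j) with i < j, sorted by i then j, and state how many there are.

count = 7; pairs: (0,2), (0,3), (1,3), (1,4), (2,4), (2,5), (3,5)

α = atan 0.55 = 28.81°;  2α = 57.62°
n_0 = (+0.9432, -0.3321)
n_1 = (+0.8490, +0.5284)
n_2 = (-0.3183, +0.9480)
n_3 = (-0.9934, +0.1145)
n_4 = (-0.5433, -0.8396)
n_5 = (+0.4560, -0.8900)
  (0,1): δ = 128.71°  ·
  (0,2): δ = 52.04°  ✓
  (0,3): δ = 12.82°  ✓
  (0,4): δ = 76.49°  ·
  (0,5): δ = 136.53°  ·
  (1,2): δ = 103.33°  ·
  (1,3): δ = 38.47°  ✓
  (1,4): δ = 25.20°  ✓
  (1,5): δ = 85.24°  ·
  (2,3): δ = 115.13°  ·
  (2,4): δ = 51.47°  ✓
  (2,5): δ = 8.57°  ✓
  (3,4): δ = 116.33°  ·
  (3,5): δ = 56.29°  ✓
  (4,5): δ = 119.96°  ·
antipodal pairs: 7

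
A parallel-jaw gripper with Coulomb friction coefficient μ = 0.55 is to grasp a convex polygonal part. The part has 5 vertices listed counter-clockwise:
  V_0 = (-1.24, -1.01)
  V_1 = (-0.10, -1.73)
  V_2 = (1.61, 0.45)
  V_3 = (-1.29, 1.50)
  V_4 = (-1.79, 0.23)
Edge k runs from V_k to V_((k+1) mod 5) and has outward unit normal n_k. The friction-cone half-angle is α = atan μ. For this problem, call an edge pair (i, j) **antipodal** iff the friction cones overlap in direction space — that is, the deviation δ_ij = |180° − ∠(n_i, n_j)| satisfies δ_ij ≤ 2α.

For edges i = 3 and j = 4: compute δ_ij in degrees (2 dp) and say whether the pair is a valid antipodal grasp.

δ = 134.59°, invalid

α = atan 0.55 = 28.81°;  2α = 57.62°
edge 3: e_3 = (-0.50, -1.27);  n_3 = (-0.9305, +0.3663)
edge 4: e_4 = (+0.55, -1.24);  n_4 = (-0.9141, -0.4055)
∠(n_3, n_4) = 45.41°
δ = |180° − 45.41°| = 134.59°
134.59° > 2α = 57.62°  →  invalid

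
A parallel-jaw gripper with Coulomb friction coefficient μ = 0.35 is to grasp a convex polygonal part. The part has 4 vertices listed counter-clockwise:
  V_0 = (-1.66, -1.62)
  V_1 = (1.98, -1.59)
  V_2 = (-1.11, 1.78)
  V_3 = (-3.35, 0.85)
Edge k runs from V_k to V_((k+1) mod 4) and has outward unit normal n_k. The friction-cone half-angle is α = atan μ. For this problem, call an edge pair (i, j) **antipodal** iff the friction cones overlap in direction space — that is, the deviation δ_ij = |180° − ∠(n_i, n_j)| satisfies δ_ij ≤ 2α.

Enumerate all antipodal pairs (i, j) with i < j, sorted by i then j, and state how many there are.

count = 2; pairs: (0,2), (1,3)

α = atan 0.35 = 19.29°;  2α = 38.58°
n_0 = (+0.0082, -1.0000)
n_1 = (+0.7371, +0.6758)
n_2 = (-0.3834, +0.9236)
n_3 = (-0.8253, -0.5647)
  (0,1): δ = 47.95°  ·
  (0,2): δ = 22.07°  ✓
  (0,3): δ = 123.91°  ·
  (1,2): δ = 109.97°  ·
  (1,3): δ = 8.14°  ✓
  (2,3): δ = 78.17°  ·
antipodal pairs: 2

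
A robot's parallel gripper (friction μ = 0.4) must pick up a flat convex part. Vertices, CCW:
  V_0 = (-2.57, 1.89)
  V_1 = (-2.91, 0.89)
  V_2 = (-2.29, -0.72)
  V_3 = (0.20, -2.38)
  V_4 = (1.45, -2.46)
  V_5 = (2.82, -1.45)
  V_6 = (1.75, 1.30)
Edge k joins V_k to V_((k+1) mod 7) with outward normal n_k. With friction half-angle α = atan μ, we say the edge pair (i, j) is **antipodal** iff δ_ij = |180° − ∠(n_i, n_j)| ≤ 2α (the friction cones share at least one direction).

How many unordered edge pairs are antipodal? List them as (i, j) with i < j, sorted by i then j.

α = atan 0.4 = 21.80°;  2α = 43.60°
n_0 = (-0.9468, +0.3219)
n_1 = (-0.9332, -0.3594)
n_2 = (-0.5547, -0.8321)
n_3 = (-0.0639, -0.9980)
n_4 = (+0.5934, -0.8049)
n_5 = (+0.9319, +0.3626)
n_6 = (+0.1353, +0.9908)
  (0,1): δ = 140.16°  ·
  (0,2): δ = 104.91°  ·
  (0,3): δ = 74.88°  ·
  (0,4): δ = 34.82°  ✓
  (0,5): δ = 40.04°  ✓
  (0,6): δ = 101.00°  ·
  (1,2): δ = 144.75°  ·
  (1,3): δ = 114.72°  ·
  (1,4): δ = 74.66°  ·
  (1,5): δ = 0.20°  ✓
  (1,6): δ = 61.16°  ·
  (2,3): δ = 149.97°  ·
  (2,4): δ = 109.91°  ·
  (2,5): δ = 35.05°  ✓
  (2,6): δ = 25.91°  ✓
  (3,4): δ = 139.94°  ·
  (3,5): δ = 65.08°  ·
  (3,6): δ = 4.12°  ✓
  (4,5): δ = 105.14°  ·
  (4,6): δ = 44.18°  ·
  (5,6): δ = 119.04°  ·
antipodal pairs: 6

count = 6; pairs: (0,4), (0,5), (1,5), (2,5), (2,6), (3,6)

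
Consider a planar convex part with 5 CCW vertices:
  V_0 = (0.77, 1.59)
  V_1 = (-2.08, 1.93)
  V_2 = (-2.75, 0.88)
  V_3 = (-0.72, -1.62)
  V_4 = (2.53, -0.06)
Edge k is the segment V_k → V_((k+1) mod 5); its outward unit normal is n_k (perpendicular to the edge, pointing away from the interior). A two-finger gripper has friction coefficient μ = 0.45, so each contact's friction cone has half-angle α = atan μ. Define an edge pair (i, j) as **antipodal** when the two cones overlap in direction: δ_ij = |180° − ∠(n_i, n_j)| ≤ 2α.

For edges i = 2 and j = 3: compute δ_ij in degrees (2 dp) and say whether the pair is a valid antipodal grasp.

α = atan 0.45 = 24.23°;  2α = 48.46°
edge 2: e_2 = (+2.03, -2.50);  n_2 = (-0.7763, -0.6304)
edge 3: e_3 = (+3.25, +1.56);  n_3 = (+0.4327, -0.9015)
∠(n_2, n_3) = 76.56°
δ = |180° − 76.56°| = 103.44°
103.44° > 2α = 48.46°  →  invalid

δ = 103.44°, invalid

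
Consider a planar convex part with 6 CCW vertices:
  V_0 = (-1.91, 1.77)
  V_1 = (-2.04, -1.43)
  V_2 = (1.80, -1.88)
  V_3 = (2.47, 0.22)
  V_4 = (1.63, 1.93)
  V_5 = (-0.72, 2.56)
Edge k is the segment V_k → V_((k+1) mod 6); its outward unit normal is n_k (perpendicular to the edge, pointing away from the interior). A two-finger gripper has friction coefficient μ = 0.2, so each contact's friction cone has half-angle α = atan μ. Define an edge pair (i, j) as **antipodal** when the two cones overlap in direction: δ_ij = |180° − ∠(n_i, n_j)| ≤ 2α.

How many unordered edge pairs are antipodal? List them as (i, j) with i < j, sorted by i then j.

count = 2; pairs: (0,2), (1,4)

α = atan 0.2 = 11.31°;  2α = 22.62°
n_0 = (-0.9992, +0.0406)
n_1 = (-0.1164, -0.9932)
n_2 = (+0.9527, -0.3040)
n_3 = (+0.8976, +0.4409)
n_4 = (+0.2589, +0.9659)
n_5 = (-0.5531, +0.8331)
  (0,1): δ = 94.36°  ·
  (0,2): δ = 15.37°  ✓
  (0,3): δ = 28.49°  ·
  (0,4): δ = 77.32°  ·
  (0,5): δ = 125.91°  ·
  (1,2): δ = 101.01°  ·
  (1,3): δ = 57.15°  ·
  (1,4): δ = 8.32°  ✓
  (1,5): δ = 40.26°  ·
  (2,3): δ = 136.14°  ·
  (2,4): δ = 87.31°  ·
  (2,5): δ = 38.73°  ·
  (3,4): δ = 131.17°  ·
  (3,5): δ = 82.58°  ·
  (4,5): δ = 131.41°  ·
antipodal pairs: 2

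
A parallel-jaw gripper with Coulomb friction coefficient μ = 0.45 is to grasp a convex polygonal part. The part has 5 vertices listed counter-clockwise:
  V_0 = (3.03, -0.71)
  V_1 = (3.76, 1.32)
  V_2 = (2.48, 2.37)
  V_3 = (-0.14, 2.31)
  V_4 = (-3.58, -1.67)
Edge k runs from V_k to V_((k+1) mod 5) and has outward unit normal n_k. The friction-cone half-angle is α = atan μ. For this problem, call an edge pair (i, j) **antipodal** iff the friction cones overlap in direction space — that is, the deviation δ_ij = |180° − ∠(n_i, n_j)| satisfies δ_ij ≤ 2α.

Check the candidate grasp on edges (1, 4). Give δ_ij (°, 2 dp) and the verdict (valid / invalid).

δ = 47.63°, valid

α = atan 0.45 = 24.23°;  2α = 48.46°
edge 1: e_1 = (-1.28, +1.05);  n_1 = (+0.6342, +0.7731)
edge 4: e_4 = (+6.61, +0.96);  n_4 = (+0.1437, -0.9896)
∠(n_1, n_4) = 132.37°
δ = |180° − 132.37°| = 47.63°
47.63° ≤ 2α = 48.46°  →  valid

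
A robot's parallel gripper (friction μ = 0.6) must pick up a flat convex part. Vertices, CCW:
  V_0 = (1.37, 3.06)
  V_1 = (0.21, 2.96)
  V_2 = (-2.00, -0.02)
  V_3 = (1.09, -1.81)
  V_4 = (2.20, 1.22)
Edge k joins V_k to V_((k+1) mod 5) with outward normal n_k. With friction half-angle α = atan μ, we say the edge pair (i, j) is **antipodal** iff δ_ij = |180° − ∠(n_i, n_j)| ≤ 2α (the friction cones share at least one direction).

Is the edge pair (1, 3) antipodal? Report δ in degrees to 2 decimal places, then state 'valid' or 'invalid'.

δ = 16.44°, valid

α = atan 0.6 = 30.96°;  2α = 61.93°
edge 1: e_1 = (-2.21, -2.98);  n_1 = (-0.8032, +0.5957)
edge 3: e_3 = (+1.11, +3.03);  n_3 = (+0.9390, -0.3440)
∠(n_1, n_3) = 163.56°
δ = |180° − 163.56°| = 16.44°
16.44° ≤ 2α = 61.93°  →  valid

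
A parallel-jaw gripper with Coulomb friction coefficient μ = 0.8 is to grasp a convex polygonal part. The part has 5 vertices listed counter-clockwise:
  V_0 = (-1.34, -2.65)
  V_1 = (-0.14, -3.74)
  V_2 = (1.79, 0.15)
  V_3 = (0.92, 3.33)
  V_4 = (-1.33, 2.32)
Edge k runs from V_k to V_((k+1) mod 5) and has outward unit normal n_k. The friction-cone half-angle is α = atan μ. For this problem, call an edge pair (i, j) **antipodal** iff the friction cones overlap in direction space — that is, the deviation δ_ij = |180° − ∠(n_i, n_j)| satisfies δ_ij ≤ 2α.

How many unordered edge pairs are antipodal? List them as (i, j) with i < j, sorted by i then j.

count = 6; pairs: (0,1), (0,2), (0,3), (1,3), (1,4), (2,4)

α = atan 0.8 = 38.66°;  2α = 77.32°
n_0 = (-0.6724, -0.7402)
n_1 = (+0.8958, -0.4444)
n_2 = (+0.9646, +0.2639)
n_3 = (-0.4095, +0.9123)
n_4 = (-1.0000, +0.0020)
  (0,1): δ = 74.14°  ✓
  (0,2): δ = 32.45°  ✓
  (0,3): δ = 66.42°  ✓
  (0,4): δ = 132.13°  ·
  (1,2): δ = 138.31°  ·
  (1,3): δ = 39.44°  ✓
  (1,4): δ = 26.27°  ✓
  (2,3): δ = 81.13°  ·
  (2,4): δ = 15.42°  ✓
  (3,4): δ = 114.29°  ·
antipodal pairs: 6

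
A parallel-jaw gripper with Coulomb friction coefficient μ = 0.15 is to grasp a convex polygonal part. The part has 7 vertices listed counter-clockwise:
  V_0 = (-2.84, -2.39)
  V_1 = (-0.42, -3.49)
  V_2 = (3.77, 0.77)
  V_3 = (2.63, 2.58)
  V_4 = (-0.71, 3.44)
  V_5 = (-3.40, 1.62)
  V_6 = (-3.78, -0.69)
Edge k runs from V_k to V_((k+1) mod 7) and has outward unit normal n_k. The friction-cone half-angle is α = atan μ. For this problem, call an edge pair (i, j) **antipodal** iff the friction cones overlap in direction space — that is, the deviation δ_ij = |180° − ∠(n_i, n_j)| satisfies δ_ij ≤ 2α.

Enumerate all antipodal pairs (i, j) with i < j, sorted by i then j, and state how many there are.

count = 3; pairs: (0,3), (1,4), (2,6)

α = atan 0.15 = 8.53°;  2α = 17.06°
n_0 = (-0.4138, -0.9104)
n_1 = (+0.7129, -0.7012)
n_2 = (+0.8462, +0.5329)
n_3 = (+0.2494, +0.9684)
n_4 = (-0.5604, +0.8282)
n_5 = (-0.9867, +0.1623)
n_6 = (-0.8751, -0.4839)
  (0,1): δ = 110.08°  ·
  (0,2): δ = 33.35°  ·
  (0,3): δ = 10.00°  ✓
  (0,4): δ = 58.53°  ·
  (0,5): δ = 105.10°  ·
  (0,6): δ = 143.38°  ·
  (1,2): δ = 103.27°  ·
  (1,3): δ = 59.91°  ·
  (1,4): δ = 11.39°  ✓
  (1,5): δ = 35.18°  ·
  (1,6): δ = 73.47°  ·
  (2,3): δ = 136.64°  ·
  (2,4): δ = 88.12°  ·
  (2,5): δ = 41.55°  ·
  (2,6): δ = 3.26°  ✓
  (3,4): δ = 131.48°  ·
  (3,5): δ = 84.90°  ·
  (3,6): δ = 46.62°  ·
  (4,5): δ = 133.42°  ·
  (4,6): δ = 95.14°  ·
  (5,6): δ = 141.72°  ·
antipodal pairs: 3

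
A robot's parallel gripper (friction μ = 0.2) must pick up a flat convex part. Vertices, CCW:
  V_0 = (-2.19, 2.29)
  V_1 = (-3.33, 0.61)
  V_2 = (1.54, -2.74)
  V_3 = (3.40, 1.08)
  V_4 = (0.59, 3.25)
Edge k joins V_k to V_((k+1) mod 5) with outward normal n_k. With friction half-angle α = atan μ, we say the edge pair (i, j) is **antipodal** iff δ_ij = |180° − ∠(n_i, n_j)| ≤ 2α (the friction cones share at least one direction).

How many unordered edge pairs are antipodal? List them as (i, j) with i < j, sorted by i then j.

count = 2; pairs: (0,2), (1,3)

α = atan 0.2 = 11.31°;  2α = 22.62°
n_0 = (-0.8275, +0.5615)
n_1 = (-0.5667, -0.8239)
n_2 = (+0.8991, -0.4378)
n_3 = (+0.6112, +0.7915)
n_4 = (-0.3264, +0.9452)
  (0,1): δ = 90.36°  ·
  (0,2): δ = 8.20°  ✓
  (0,3): δ = 86.48°  ·
  (0,4): δ = 143.21°  ·
  (1,2): δ = 81.44°  ·
  (1,3): δ = 3.15°  ✓
  (1,4): δ = 53.57°  ·
  (2,3): δ = 101.71°  ·
  (2,4): δ = 44.99°  ·
  (3,4): δ = 123.27°  ·
antipodal pairs: 2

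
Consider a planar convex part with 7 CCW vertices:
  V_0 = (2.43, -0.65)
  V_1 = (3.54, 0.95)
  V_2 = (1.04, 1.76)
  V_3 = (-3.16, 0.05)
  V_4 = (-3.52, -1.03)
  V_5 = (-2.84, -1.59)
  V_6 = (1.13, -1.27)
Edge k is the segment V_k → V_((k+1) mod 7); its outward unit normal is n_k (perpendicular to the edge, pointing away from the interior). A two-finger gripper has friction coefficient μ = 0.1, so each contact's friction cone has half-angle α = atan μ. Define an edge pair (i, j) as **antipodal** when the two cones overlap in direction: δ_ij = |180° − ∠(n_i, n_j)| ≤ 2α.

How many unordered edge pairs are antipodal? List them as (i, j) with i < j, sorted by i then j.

count = 1; pairs: (2,6)

α = atan 0.1 = 5.71°;  2α = 11.42°
n_0 = (+0.8216, -0.5700)
n_1 = (+0.3082, +0.9513)
n_2 = (-0.3771, +0.9262)
n_3 = (-0.9487, +0.3162)
n_4 = (-0.6357, -0.7719)
n_5 = (+0.0803, -0.9968)
n_6 = (+0.4305, -0.9026)
  (0,1): δ = 73.20°  ·
  (0,2): δ = 33.10°  ·
  (0,3): δ = 16.32°  ·
  (0,4): δ = 85.28°  ·
  (0,5): δ = 129.36°  ·
  (0,6): δ = 150.25°  ·
  (1,2): δ = 139.89°  ·
  (1,3): δ = 90.48°  ·
  (1,4): δ = 21.52°  ·
  (1,5): δ = 22.56°  ·
  (1,6): δ = 43.45°  ·
  (2,3): δ = 130.59°  ·
  (2,4): δ = 61.63°  ·
  (2,5): δ = 17.55°  ·
  (2,6): δ = 3.34°  ✓
  (3,4): δ = 111.04°  ·
  (3,5): δ = 66.96°  ·
  (3,6): δ = 46.07°  ·
  (4,5): δ = 135.92°  ·
  (4,6): δ = 115.03°  ·
  (5,6): δ = 159.11°  ·
antipodal pairs: 1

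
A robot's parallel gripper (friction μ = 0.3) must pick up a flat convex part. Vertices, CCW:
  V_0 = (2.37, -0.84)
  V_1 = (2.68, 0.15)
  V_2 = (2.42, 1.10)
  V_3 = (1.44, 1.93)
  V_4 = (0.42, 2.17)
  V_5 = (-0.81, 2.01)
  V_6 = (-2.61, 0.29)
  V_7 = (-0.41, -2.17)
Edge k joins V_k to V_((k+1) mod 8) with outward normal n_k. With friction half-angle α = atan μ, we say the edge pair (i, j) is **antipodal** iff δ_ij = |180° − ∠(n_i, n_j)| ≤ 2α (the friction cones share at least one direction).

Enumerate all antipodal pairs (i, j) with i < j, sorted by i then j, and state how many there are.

count = 5; pairs: (0,5), (1,6), (2,6), (4,7), (5,7)

α = atan 0.3 = 16.70°;  2α = 33.40°
n_0 = (+0.9543, -0.2988)
n_1 = (+0.9645, +0.2640)
n_2 = (+0.6463, +0.7631)
n_3 = (+0.2290, +0.9734)
n_4 = (-0.1290, +0.9916)
n_5 = (-0.6909, +0.7230)
n_6 = (-0.7454, -0.6666)
n_7 = (+0.4316, -0.9021)
  (0,1): δ = 147.31°  ·
  (0,2): δ = 112.88°  ·
  (0,3): δ = 85.85°  ·
  (0,4): δ = 65.20°  ·
  (0,5): δ = 28.91°  ✓
  (0,6): δ = 59.19°  ·
  (0,7): δ = 132.95°  ·
  (1,2): δ = 145.57°  ·
  (1,3): δ = 118.55°  ·
  (1,4): δ = 97.89°  ·
  (1,5): δ = 61.61°  ·
  (1,6): δ = 26.50°  ✓
  (1,7): δ = 100.26°  ·
  (2,3): δ = 152.98°  ·
  (2,4): δ = 132.33°  ·
  (2,5): δ = 96.04°  ·
  (2,6): δ = 7.93°  ✓
  (2,7): δ = 65.83°  ·
  (3,4): δ = 159.35°  ·
  (3,5): δ = 123.06°  ·
  (3,6): δ = 34.95°  ·
  (3,7): δ = 38.81°  ·
  (4,5): δ = 143.71°  ·
  (4,6): δ = 55.60°  ·
  (4,7): δ = 18.16°  ✓
  (5,6): δ = 91.89°  ·
  (5,7): δ = 18.13°  ✓
  (6,7): δ = 106.24°  ·
antipodal pairs: 5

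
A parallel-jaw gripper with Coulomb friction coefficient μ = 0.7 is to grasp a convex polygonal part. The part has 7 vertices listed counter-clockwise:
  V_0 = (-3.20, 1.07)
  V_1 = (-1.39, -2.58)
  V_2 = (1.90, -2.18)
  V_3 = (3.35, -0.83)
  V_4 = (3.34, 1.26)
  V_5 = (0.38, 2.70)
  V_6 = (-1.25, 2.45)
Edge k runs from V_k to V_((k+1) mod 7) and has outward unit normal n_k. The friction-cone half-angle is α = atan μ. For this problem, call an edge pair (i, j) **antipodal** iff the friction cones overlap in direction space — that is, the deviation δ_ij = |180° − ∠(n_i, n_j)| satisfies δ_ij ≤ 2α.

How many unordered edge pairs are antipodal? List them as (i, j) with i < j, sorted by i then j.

count = 9; pairs: (0,3), (0,4), (1,4), (1,5), (1,6), (2,4), (2,5), (2,6), (3,6)

α = atan 0.7 = 34.99°;  2α = 69.98°
n_0 = (-0.8959, -0.4443)
n_1 = (+0.1207, -0.9927)
n_2 = (+0.6814, -0.7319)
n_3 = (+1.0000, +0.0048)
n_4 = (+0.4375, +0.8992)
n_5 = (-0.1516, +0.9884)
n_6 = (-0.5777, +0.8163)
  (0,1): δ = 109.44°  ·
  (0,2): δ = 73.42°  ·
  (0,3): δ = 26.10°  ✓
  (0,4): δ = 37.68°  ✓
  (0,5): δ = 72.34°  ·
  (0,6): δ = 98.91°  ·
  (1,2): δ = 143.98°  ·
  (1,3): δ = 96.66°  ·
  (1,4): δ = 32.87°  ✓
  (1,5): δ = 1.79°  ✓
  (1,6): δ = 28.35°  ✓
  (2,3): δ = 132.68°  ·
  (2,4): δ = 68.90°  ✓
  (2,5): δ = 34.23°  ✓
  (2,6): δ = 7.67°  ✓
  (3,4): δ = 116.22°  ·
  (3,5): δ = 81.55°  ·
  (3,6): δ = 54.99°  ✓
  (4,5): δ = 145.34°  ·
  (4,6): δ = 118.77°  ·
  (5,6): δ = 153.43°  ·
antipodal pairs: 9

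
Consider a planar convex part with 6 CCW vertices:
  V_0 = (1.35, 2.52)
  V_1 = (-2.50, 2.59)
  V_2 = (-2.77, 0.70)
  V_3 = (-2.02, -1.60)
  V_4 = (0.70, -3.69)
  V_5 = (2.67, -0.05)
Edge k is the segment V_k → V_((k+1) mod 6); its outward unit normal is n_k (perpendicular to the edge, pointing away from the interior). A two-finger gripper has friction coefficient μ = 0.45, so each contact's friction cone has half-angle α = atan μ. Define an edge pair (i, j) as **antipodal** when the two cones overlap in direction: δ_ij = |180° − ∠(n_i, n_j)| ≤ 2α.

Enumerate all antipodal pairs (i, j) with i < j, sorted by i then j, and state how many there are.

α = atan 0.45 = 24.23°;  2α = 48.46°
n_0 = (+0.0182, +0.9998)
n_1 = (-0.9899, +0.1414)
n_2 = (-0.9507, -0.3100)
n_3 = (-0.6093, -0.7929)
n_4 = (+0.8795, -0.4760)
n_5 = (+0.8895, +0.4569)
  (0,1): δ = 97.09°  ·
  (0,2): δ = 70.90°  ·
  (0,3): δ = 36.50°  ✓
  (0,4): δ = 62.62°  ·
  (0,5): δ = 118.23°  ·
  (1,2): δ = 153.81°  ·
  (1,3): δ = 119.41°  ·
  (1,4): δ = 20.29°  ✓
  (1,5): δ = 35.32°  ✓
  (2,3): δ = 145.60°  ·
  (2,4): δ = 46.48°  ✓
  (2,5): δ = 9.13°  ✓
  (3,4): δ = 80.88°  ·
  (3,5): δ = 25.28°  ✓
  (4,5): δ = 124.39°  ·
antipodal pairs: 6

count = 6; pairs: (0,3), (1,4), (1,5), (2,4), (2,5), (3,5)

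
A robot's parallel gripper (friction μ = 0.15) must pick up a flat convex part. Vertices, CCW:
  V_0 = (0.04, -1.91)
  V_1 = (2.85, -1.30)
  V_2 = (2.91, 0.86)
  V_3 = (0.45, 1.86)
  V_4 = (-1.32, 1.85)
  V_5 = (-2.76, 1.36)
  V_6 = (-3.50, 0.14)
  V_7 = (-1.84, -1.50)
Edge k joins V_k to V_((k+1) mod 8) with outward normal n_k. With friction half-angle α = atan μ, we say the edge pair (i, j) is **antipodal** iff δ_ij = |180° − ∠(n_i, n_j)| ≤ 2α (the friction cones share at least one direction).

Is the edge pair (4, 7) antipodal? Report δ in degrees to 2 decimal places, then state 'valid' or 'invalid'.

δ = 31.10°, invalid

α = atan 0.15 = 8.53°;  2α = 17.06°
edge 4: e_4 = (-1.44, -0.49);  n_4 = (-0.3221, +0.9467)
edge 7: e_7 = (+1.88, -0.41);  n_7 = (-0.2131, -0.9770)
∠(n_4, n_7) = 148.90°
δ = |180° − 148.90°| = 31.10°
31.10° > 2α = 17.06°  →  invalid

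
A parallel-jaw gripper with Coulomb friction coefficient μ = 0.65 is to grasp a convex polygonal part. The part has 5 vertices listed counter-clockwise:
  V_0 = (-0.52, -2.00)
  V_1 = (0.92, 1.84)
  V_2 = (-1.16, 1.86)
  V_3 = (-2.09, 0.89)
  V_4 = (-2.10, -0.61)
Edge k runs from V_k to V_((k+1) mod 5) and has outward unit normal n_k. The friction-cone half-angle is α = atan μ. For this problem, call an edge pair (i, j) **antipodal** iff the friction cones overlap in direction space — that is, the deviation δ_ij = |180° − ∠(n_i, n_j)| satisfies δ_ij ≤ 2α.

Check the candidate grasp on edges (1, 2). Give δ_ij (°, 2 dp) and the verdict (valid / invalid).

δ = 133.24°, invalid

α = atan 0.65 = 33.02°;  2α = 66.05°
edge 1: e_1 = (-2.08, +0.02);  n_1 = (+0.0096, +1.0000)
edge 2: e_2 = (-0.93, -0.97);  n_2 = (-0.7218, +0.6921)
∠(n_1, n_2) = 46.76°
δ = |180° − 46.76°| = 133.24°
133.24° > 2α = 66.05°  →  invalid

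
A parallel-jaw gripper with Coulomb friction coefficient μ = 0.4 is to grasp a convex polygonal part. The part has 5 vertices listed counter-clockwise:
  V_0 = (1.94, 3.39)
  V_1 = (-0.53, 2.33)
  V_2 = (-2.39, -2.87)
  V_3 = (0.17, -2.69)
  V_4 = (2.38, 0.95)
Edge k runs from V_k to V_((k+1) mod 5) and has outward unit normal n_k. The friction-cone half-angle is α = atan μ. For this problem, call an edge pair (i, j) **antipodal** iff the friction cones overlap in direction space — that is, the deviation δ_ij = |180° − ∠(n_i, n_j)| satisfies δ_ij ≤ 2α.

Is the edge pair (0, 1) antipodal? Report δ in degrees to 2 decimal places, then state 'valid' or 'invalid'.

δ = 132.91°, invalid

α = atan 0.4 = 21.80°;  2α = 43.60°
edge 0: e_0 = (-2.47, -1.06);  n_0 = (-0.3944, +0.9190)
edge 1: e_1 = (-1.86, -5.20);  n_1 = (-0.9416, +0.3368)
∠(n_0, n_1) = 47.09°
δ = |180° − 47.09°| = 132.91°
132.91° > 2α = 43.60°  →  invalid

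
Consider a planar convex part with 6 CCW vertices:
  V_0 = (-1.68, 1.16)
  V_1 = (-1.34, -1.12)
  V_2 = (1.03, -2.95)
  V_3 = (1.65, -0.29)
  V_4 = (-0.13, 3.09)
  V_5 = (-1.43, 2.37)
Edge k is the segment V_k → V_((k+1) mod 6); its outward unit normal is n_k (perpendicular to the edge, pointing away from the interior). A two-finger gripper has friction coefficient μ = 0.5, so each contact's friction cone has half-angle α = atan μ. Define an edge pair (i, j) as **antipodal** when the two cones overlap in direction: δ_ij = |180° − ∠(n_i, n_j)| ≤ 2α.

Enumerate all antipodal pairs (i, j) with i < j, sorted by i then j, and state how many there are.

count = 6; pairs: (0,2), (0,3), (1,3), (2,4), (2,5), (3,5)

α = atan 0.5 = 26.57°;  2α = 53.13°
n_0 = (-0.9891, -0.1475)
n_1 = (-0.6112, -0.7915)
n_2 = (+0.9739, -0.2270)
n_3 = (+0.8848, +0.4660)
n_4 = (-0.4845, +0.8748)
n_5 = (-0.9793, +0.2023)
  (0,1): δ = 136.16°  ·
  (0,2): δ = 21.60°  ✓
  (0,3): δ = 19.29°  ✓
  (0,4): δ = 110.50°  ·
  (0,5): δ = 159.84°  ·
  (1,2): δ = 65.45°  ·
  (1,3): δ = 24.55°  ✓
  (1,4): δ = 66.65°  ·
  (1,5): δ = 116.00°  ·
  (2,3): δ = 139.11°  ·
  (2,4): δ = 47.90°  ✓
  (2,5): δ = 1.45°  ✓
  (3,4): δ = 88.79°  ·
  (3,5): δ = 39.45°  ✓
  (4,5): δ = 130.65°  ·
antipodal pairs: 6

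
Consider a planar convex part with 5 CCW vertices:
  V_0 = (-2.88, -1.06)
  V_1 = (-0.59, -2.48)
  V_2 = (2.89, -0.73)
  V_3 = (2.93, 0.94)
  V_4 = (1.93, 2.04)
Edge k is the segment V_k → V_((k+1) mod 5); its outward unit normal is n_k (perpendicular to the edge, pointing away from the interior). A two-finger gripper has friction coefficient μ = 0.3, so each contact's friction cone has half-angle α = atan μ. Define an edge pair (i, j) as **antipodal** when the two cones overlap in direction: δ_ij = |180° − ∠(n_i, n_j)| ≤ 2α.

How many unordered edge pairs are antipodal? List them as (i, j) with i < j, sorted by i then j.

α = atan 0.3 = 16.70°;  2α = 33.40°
n_0 = (-0.5270, -0.8499)
n_1 = (+0.4493, -0.8934)
n_2 = (+0.9997, -0.0239)
n_3 = (+0.7399, +0.6727)
n_4 = (-0.5417, +0.8406)
  (0,1): δ = 121.50°  ·
  (0,2): δ = 59.57°  ·
  (0,3): δ = 15.92°  ✓
  (0,4): δ = 64.60°  ·
  (1,2): δ = 118.07°  ·
  (1,3): δ = 74.42°  ·
  (1,4): δ = 6.10°  ✓
  (2,3): δ = 136.35°  ·
  (2,4): δ = 55.83°  ·
  (3,4): δ = 99.47°  ·
antipodal pairs: 2

count = 2; pairs: (0,3), (1,4)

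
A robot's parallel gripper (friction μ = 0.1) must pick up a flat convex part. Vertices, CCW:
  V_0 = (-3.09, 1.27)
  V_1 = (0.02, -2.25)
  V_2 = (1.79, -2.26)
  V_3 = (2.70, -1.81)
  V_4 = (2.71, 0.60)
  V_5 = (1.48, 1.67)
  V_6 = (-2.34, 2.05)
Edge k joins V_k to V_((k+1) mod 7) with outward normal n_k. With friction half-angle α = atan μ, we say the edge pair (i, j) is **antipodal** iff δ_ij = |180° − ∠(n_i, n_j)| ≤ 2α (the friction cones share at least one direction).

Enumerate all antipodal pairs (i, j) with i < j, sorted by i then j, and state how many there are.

α = atan 0.1 = 5.71°;  2α = 11.42°
n_0 = (-0.7494, -0.6621)
n_1 = (-0.0056, -1.0000)
n_2 = (+0.4433, -0.8964)
n_3 = (+1.0000, -0.0041)
n_4 = (+0.6563, +0.7545)
n_5 = (+0.0990, +0.9951)
n_6 = (-0.7208, +0.6931)
  (0,1): δ = 131.79°  ·
  (0,2): δ = 105.15°  ·
  (0,3): δ = 41.70°  ·
  (0,4): δ = 7.52°  ✓
  (0,5): δ = 42.86°  ·
  (0,6): δ = 94.66°  ·
  (1,2): δ = 153.36°  ·
  (1,3): δ = 89.91°  ·
  (1,4): δ = 40.70°  ·
  (1,5): δ = 5.36°  ✓
  (1,6): δ = 46.45°  ·
  (2,3): δ = 116.55°  ·
  (2,4): δ = 67.33°  ·
  (2,5): δ = 31.99°  ·
  (2,6): δ = 19.81°  ·
  (3,4): δ = 130.78°  ·
  (3,5): δ = 95.44°  ·
  (3,6): δ = 43.64°  ·
  (4,5): δ = 144.66°  ·
  (4,6): δ = 92.86°  ·
  (5,6): δ = 128.20°  ·
antipodal pairs: 2

count = 2; pairs: (0,4), (1,5)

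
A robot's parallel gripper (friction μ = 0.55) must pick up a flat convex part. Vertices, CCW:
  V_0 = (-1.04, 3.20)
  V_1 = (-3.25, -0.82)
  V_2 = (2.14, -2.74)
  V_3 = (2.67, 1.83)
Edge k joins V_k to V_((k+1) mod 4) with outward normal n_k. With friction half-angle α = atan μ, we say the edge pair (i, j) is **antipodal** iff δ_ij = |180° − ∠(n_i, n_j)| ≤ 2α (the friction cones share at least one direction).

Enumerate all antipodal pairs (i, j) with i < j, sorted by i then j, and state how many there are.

α = atan 0.55 = 28.81°;  2α = 57.62°
n_0 = (-0.8763, +0.4818)
n_1 = (-0.3356, -0.9420)
n_2 = (+0.9933, -0.1152)
n_3 = (+0.3464, +0.9381)
  (0,1): δ = 80.81°  ·
  (0,2): δ = 22.18°  ✓
  (0,3): δ = 98.53°  ·
  (1,2): δ = 77.01°  ·
  (1,3): δ = 0.66°  ✓
  (2,3): δ = 103.65°  ·
antipodal pairs: 2

count = 2; pairs: (0,2), (1,3)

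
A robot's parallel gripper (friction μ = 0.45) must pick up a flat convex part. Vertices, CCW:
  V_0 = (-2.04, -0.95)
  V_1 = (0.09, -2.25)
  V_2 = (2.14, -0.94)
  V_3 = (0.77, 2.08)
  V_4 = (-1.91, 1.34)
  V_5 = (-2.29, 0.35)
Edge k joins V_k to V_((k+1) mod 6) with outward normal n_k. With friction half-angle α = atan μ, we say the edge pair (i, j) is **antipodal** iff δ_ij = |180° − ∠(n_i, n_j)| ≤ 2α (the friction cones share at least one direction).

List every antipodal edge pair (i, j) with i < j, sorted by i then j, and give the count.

α = atan 0.45 = 24.23°;  2α = 48.46°
n_0 = (-0.5210, -0.8536)
n_1 = (+0.5385, -0.8426)
n_2 = (+0.9107, +0.4131)
n_3 = (-0.2662, +0.9639)
n_4 = (-0.9336, +0.3583)
n_5 = (-0.9820, -0.1888)
  (0,1): δ = 116.02°  ·
  (0,2): δ = 34.20°  ✓
  (0,3): δ = 46.83°  ✓
  (0,4): δ = 100.40°  ·
  (0,5): δ = 132.28°  ·
  (1,2): δ = 98.18°  ·
  (1,3): δ = 17.14°  ✓
  (1,4): δ = 36.42°  ✓
  (1,5): δ = 68.31°  ·
  (2,3): δ = 98.97°  ·
  (2,4): δ = 45.40°  ✓
  (2,5): δ = 13.52°  ✓
  (3,4): δ = 126.43°  ·
  (3,5): δ = 94.55°  ·
  (4,5): δ = 148.12°  ·
antipodal pairs: 6

count = 6; pairs: (0,2), (0,3), (1,3), (1,4), (2,4), (2,5)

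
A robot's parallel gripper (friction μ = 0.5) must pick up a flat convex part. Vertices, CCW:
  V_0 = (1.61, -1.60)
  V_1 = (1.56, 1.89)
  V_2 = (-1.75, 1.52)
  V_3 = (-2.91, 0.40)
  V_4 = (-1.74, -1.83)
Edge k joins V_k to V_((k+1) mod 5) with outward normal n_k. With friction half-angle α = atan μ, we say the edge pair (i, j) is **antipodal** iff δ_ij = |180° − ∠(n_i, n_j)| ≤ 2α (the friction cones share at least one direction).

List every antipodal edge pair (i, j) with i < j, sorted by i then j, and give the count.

count = 4; pairs: (0,2), (0,3), (1,4), (2,4)

α = atan 0.5 = 26.57°;  2α = 53.13°
n_0 = (+0.9999, +0.0143)
n_1 = (-0.1111, +0.9938)
n_2 = (-0.6946, +0.7194)
n_3 = (-0.8855, -0.4646)
n_4 = (+0.0685, -0.9977)
  (0,1): δ = 84.44°  ·
  (0,2): δ = 46.83°  ✓
  (0,3): δ = 26.86°  ✓
  (0,4): δ = 93.11°  ·
  (1,2): δ = 142.38°  ·
  (1,3): δ = 68.69°  ·
  (1,4): δ = 2.45°  ✓
  (2,3): δ = 106.31°  ·
  (2,4): δ = 40.07°  ✓
  (3,4): δ = 113.76°  ·
antipodal pairs: 4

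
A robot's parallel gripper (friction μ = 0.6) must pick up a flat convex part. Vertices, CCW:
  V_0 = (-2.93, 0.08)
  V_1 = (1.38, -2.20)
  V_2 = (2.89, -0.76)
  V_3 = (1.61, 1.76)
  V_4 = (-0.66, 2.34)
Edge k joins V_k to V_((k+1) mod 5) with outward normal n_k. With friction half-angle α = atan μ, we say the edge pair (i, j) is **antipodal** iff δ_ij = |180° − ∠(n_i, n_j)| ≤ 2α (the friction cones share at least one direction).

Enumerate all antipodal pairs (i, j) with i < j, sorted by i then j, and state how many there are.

count = 4; pairs: (0,2), (0,3), (1,3), (1,4)

α = atan 0.6 = 30.96°;  2α = 61.93°
n_0 = (-0.4676, -0.8839)
n_1 = (+0.6901, -0.7237)
n_2 = (+0.8916, +0.4529)
n_3 = (+0.2476, +0.9689)
n_4 = (-0.7055, +0.7087)
  (0,1): δ = 108.48°  ·
  (0,2): δ = 35.19°  ✓
  (0,3): δ = 13.55°  ✓
  (0,4): δ = 72.75°  ·
  (1,2): δ = 106.71°  ·
  (1,3): δ = 57.97°  ✓
  (1,4): δ = 1.23°  ✓
  (2,3): δ = 131.26°  ·
  (2,4): δ = 72.05°  ·
  (3,4): δ = 120.79°  ·
antipodal pairs: 4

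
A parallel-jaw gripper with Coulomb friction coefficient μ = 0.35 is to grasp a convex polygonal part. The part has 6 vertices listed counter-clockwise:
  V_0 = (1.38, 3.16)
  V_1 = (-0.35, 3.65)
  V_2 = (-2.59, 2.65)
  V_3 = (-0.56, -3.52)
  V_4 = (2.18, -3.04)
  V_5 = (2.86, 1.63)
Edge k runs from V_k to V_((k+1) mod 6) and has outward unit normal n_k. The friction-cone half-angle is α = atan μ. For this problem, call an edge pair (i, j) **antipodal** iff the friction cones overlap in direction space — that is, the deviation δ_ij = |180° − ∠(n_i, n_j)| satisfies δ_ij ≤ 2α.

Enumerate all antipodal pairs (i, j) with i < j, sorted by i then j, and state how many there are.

α = atan 0.35 = 19.29°;  2α = 38.58°
n_0 = (+0.2725, +0.9622)
n_1 = (-0.4077, +0.9131)
n_2 = (-0.9499, -0.3125)
n_3 = (+0.1726, -0.9850)
n_4 = (+0.9896, -0.1441)
n_5 = (+0.7188, +0.6953)
  (0,1): δ = 140.13°  ·
  (0,2): δ = 55.97°  ·
  (0,3): δ = 25.75°  ✓
  (0,4): δ = 97.53°  ·
  (0,5): δ = 149.86°  ·
  (1,2): δ = 95.85°  ·
  (1,3): δ = 14.12°  ✓
  (1,4): δ = 57.66°  ·
  (1,5): δ = 109.99°  ·
  (2,3): δ = 98.28°  ·
  (2,4): δ = 26.50°  ✓
  (2,5): δ = 25.84°  ✓
  (3,4): δ = 108.22°  ·
  (3,5): δ = 55.89°  ·
  (4,5): δ = 127.67°  ·
antipodal pairs: 4

count = 4; pairs: (0,3), (1,3), (2,4), (2,5)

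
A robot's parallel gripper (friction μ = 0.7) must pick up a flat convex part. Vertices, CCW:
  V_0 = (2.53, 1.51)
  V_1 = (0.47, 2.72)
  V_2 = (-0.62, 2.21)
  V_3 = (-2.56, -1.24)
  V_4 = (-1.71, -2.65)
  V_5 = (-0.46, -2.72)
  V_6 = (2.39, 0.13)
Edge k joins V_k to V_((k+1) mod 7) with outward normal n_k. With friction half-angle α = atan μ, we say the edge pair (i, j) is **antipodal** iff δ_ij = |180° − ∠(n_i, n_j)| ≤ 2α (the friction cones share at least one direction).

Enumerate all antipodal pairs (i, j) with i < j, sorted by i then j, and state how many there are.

α = atan 0.7 = 34.99°;  2α = 69.98°
n_0 = (+0.5065, +0.8623)
n_1 = (-0.4238, +0.9058)
n_2 = (-0.8716, +0.4901)
n_3 = (-0.8564, -0.5163)
n_4 = (-0.0559, -0.9984)
n_5 = (+0.7071, -0.7071)
n_6 = (+0.9949, -0.1009)
  (0,1): δ = 124.50°  ·
  (0,2): δ = 88.92°  ·
  (0,3): δ = 28.49°  ✓
  (0,4): δ = 27.22°  ✓
  (0,5): δ = 75.43°  ·
  (0,6): δ = 114.64°  ·
  (1,2): δ = 144.42°  ·
  (1,3): δ = 83.99°  ·
  (1,4): δ = 28.28°  ✓
  (1,5): δ = 19.93°  ✓
  (1,6): δ = 59.13°  ✓
  (2,3): δ = 119.57°  ·
  (2,4): δ = 63.86°  ✓
  (2,5): δ = 15.65°  ✓
  (2,6): δ = 23.56°  ✓
  (3,4): δ = 124.29°  ·
  (3,5): δ = 76.08°  ·
  (3,6): δ = 36.88°  ✓
  (4,5): δ = 131.79°  ·
  (4,6): δ = 92.59°  ·
  (5,6): δ = 140.79°  ·
antipodal pairs: 9

count = 9; pairs: (0,3), (0,4), (1,4), (1,5), (1,6), (2,4), (2,5), (2,6), (3,6)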